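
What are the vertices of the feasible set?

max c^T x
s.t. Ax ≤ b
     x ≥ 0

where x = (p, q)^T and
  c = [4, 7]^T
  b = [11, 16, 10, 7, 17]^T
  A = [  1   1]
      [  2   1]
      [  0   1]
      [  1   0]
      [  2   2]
Each vertex is the intersection of two constraint boundaries that also satisfies all remaining constraints:
  p = 0 and q = 0 → (0, 0)
  p = 7 and q = 0 → (7, 0)
  p = 7 and 2p + 2q = 17 → (7, 1.5)
  2p + 2q = 17 and p = 0 → (0, 8.5)

Vertices: (0, 0), (7, 0), (7, 1.5), (0, 8.5)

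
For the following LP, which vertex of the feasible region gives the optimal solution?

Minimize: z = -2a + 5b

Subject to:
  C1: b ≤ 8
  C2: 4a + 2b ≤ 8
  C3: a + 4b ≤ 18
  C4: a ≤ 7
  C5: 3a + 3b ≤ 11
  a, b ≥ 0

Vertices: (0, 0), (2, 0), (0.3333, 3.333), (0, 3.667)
(2, 0) with z = -4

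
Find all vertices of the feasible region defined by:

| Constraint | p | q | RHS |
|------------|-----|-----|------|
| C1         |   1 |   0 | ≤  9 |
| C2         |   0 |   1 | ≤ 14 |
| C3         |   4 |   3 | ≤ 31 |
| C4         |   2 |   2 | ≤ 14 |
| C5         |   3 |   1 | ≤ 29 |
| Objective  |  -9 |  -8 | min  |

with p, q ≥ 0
Each vertex is the intersection of two constraint boundaries that also satisfies all remaining constraints:
  p = 0 and q = 0 → (0, 0)
  2p + 2q = 14 and q = 0 → (7, 0)
  2p + 2q = 14 and p = 0 → (0, 7)

Vertices: (0, 0), (7, 0), (0, 7)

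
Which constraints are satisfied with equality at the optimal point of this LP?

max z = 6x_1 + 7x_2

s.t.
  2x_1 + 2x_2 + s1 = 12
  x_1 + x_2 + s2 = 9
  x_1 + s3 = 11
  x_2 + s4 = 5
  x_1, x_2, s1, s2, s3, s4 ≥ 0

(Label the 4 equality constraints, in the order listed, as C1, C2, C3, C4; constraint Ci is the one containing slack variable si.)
Optimal: x_1 = 1, x_2 = 5
Slack at optimum:
  C1: slack = 0 (binding)
  C2: slack = 3
  C3: slack = 10
  C4: slack = 0 (binding)
  x_1 ≥ 0: x_1 = 1
  x_2 ≥ 0: x_2 = 5
Binding constraints: C1, C4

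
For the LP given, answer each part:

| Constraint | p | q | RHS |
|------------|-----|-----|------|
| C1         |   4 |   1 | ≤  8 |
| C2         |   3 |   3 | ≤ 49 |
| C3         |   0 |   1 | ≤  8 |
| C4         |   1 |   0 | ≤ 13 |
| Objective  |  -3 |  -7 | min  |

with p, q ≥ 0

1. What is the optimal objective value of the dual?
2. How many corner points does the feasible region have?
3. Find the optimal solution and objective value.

1. -56 (by strong duality, equal to the primal optimum)
2. 3
3. p = 0, q = 8, z = -56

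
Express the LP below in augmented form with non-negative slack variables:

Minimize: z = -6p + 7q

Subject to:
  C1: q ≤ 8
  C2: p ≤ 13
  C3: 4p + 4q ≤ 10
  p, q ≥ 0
min z = -6p + 7q

s.t.
  q + s1 = 8
  p + s2 = 13
  4p + 4q + s3 = 10
  p, q, s1, s2, s3 ≥ 0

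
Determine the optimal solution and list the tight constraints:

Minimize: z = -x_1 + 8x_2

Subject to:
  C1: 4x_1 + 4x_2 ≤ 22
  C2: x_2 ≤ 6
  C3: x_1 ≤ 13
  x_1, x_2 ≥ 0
Optimal: x_1 = 5.5, x_2 = 0
Binding: C1, x_2 ≥ 0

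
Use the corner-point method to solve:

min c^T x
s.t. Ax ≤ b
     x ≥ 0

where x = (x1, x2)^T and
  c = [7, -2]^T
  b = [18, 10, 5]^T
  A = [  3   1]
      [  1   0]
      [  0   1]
Each vertex is the intersection of two constraint boundaries that also satisfies all remaining constraints:
  x1 = 0 and x2 = 0 → (0, 0)
  3x1 + x2 = 18 and x2 = 0 → (6, 0)
  3x1 + x2 = 18 and x2 = 5 → (4.333, 5)
  x2 = 5 and x1 = 0 → (0, 5)

Evaluating z = 7x1 - 2x2 at each vertex:
  (0, 0): z = 0
  (6, 0): z = 42
  (4.333, 5): z = 20.33
  (0, 5): z = -10

The minimum is at (0, 5) with z = -10.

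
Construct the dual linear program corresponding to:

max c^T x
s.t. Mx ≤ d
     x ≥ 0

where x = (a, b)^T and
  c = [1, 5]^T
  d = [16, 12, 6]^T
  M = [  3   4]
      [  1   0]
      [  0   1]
Minimize: z = 16y1 + 12y2 + 6y3

Subject to:
  C1: -3y1 - y2 ≤ -1
  C2: -4y1 - y3 ≤ -5
  y1, y2, y3 ≥ 0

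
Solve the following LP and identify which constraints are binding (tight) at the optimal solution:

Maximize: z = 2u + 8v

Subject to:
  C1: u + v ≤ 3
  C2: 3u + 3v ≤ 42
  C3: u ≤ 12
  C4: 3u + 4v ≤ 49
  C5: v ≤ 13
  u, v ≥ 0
Optimal: u = 0, v = 3
Binding: C1, u ≥ 0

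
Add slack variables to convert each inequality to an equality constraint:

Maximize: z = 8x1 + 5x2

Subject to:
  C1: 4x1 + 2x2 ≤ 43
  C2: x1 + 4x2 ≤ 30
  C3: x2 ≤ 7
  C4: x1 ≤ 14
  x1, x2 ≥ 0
max z = 8x1 + 5x2

s.t.
  4x1 + 2x2 + s1 = 43
  x1 + 4x2 + s2 = 30
  x2 + s3 = 7
  x1 + s4 = 14
  x1, x2, s1, s2, s3, s4 ≥ 0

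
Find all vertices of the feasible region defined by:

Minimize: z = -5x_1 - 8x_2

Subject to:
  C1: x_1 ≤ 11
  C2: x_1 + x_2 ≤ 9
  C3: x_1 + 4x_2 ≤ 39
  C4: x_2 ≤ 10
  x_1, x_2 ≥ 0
Each vertex is the intersection of two constraint boundaries that also satisfies all remaining constraints:
  x_1 = 0 and x_2 = 0 → (0, 0)
  x_1 + x_2 = 9 and x_2 = 0 → (9, 0)
  x_1 + x_2 = 9 and x_1 = 0 → (0, 9)

Vertices: (0, 0), (9, 0), (0, 9)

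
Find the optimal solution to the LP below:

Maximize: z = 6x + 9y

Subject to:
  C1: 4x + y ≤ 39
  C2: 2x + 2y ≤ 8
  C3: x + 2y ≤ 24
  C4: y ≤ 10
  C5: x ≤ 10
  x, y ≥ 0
x = 0, y = 4, z = 36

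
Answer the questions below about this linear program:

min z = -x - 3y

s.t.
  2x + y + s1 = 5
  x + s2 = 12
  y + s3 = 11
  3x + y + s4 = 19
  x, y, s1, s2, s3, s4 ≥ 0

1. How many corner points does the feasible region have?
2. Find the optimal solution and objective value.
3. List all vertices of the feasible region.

1. 3
2. x = 0, y = 5, z = -15
3. (0, 0), (2.5, 0), (0, 5)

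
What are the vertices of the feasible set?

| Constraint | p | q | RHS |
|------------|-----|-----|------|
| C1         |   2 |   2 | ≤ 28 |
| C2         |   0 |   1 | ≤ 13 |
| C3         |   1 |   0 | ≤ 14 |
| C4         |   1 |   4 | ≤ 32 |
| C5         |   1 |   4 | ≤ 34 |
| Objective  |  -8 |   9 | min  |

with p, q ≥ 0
Each vertex is the intersection of two constraint boundaries that also satisfies all remaining constraints:
  p = 0 and q = 0 → (0, 0)
  2p + 2q = 28 and p = 14 → (14, 0)
  2p + 2q = 28 and p + 4q = 32 → (8, 6)
  p + 4q = 32 and p = 0 → (0, 8)

Vertices: (0, 0), (14, 0), (8, 6), (0, 8)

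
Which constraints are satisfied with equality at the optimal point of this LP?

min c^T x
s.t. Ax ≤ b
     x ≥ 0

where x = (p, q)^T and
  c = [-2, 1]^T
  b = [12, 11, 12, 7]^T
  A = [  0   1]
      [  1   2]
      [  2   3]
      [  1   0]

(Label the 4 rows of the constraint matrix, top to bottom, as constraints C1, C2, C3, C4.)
Optimal: p = 6, q = 0
Slack at optimum:
  C1: slack = 12
  C2: slack = 5
  C3: slack = 0 (binding)
  C4: slack = 1
  p ≥ 0: p = 6
  q ≥ 0: q = 0 (binding)
Binding constraints: C3, q ≥ 0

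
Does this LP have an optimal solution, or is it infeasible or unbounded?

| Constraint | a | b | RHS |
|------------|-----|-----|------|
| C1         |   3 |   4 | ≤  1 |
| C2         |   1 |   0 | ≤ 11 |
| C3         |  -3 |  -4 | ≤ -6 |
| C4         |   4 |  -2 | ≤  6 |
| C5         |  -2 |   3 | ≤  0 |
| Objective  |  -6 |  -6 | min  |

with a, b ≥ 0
C1 requires 3a + 4b ≤ 1, while C3 (-3a - 4b ≤ -6) is equivalent to 3a + 4b ≥ 6. Together they would need 6 ≤ 3a + 4b ≤ 1, which is impossible since 6 > 1. No point satisfies all constraints.

Infeasible — the constraint set is empty.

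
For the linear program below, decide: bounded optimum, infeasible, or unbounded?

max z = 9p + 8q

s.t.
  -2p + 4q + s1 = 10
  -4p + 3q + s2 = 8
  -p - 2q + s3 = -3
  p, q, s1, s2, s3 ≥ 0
Feasible point: (0, 2) satisfies every constraint, so the LP is feasible.
Direction d = (1, 0): for each constraint row a, a·d ≤ 0 —
  (-2)(1) + (4)(0) = -2 ≤ 0
  (-4)(1) + (3)(0) = -4 ≤ 0
  (-1)(1) + (-2)(0) = -1 ≤ 0
and d ≥ 0, so (0, 2) + t·d stays feasible for every t ≥ 0. Along this ray z = 9p + 8q changes by 9 per unit t, so z → +∞.

The LP is unbounded; z can be made arbitrarily large.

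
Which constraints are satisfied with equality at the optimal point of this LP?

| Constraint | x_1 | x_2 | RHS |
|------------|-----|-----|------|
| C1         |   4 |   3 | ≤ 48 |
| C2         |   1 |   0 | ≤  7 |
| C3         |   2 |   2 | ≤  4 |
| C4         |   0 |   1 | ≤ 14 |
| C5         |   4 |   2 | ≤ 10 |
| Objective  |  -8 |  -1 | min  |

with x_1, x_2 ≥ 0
Optimal: x_1 = 2, x_2 = 0
Binding: C3, x_2 ≥ 0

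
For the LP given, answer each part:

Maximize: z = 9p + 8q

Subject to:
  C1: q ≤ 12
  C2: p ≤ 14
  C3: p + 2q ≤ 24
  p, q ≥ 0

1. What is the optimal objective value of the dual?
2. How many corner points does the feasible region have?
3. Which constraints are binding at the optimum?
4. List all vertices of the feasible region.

1. 166 (by strong duality, equal to the primal optimum)
2. 4
3. C2, C3
4. (0, 0), (14, 0), (14, 5), (0, 12)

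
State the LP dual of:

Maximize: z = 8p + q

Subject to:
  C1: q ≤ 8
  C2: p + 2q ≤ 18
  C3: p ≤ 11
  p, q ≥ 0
Minimize: z = 8y1 + 18y2 + 11y3

Subject to:
  C1: -y2 - y3 ≤ -8
  C2: -y1 - 2y2 ≤ -1
  y1, y2, y3 ≥ 0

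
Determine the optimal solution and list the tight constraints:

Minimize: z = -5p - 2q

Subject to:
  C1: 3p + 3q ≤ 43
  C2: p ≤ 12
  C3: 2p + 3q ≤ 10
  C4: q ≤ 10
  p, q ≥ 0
Optimal: p = 5, q = 0
Slack at optimum:
  C1: slack = 28
  C2: slack = 7
  C3: slack = 0 (binding)
  C4: slack = 10
  p ≥ 0: p = 5
  q ≥ 0: q = 0 (binding)
Binding constraints: C3, q ≥ 0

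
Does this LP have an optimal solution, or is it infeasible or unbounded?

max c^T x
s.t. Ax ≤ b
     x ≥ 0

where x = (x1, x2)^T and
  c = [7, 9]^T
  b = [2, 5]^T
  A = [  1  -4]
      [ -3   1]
Feasible point: (0, 0) satisfies every constraint, so the LP is feasible.
Direction d = (1, 1): for each constraint row a, a·d ≤ 0 —
  (1)(1) + (-4)(1) = -3 ≤ 0
  (-3)(1) + (1)(1) = -2 ≤ 0
and d ≥ 0, so (0, 0) + t·d stays feasible for every t ≥ 0. Along this ray z = 7x1 + 9x2 changes by 16 per unit t, so z → +∞.

The LP is unbounded; z can be made arbitrarily large.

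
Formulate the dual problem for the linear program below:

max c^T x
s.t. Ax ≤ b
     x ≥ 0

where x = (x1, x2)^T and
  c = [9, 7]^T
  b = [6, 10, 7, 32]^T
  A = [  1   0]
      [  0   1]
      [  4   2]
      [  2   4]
Minimize: z = 6y1 + 10y2 + 7y3 + 32y4

Subject to:
  C1: -y1 - 4y3 - 2y4 ≤ -9
  C2: -y2 - 2y3 - 4y4 ≤ -7
  y1, y2, y3, y4 ≥ 0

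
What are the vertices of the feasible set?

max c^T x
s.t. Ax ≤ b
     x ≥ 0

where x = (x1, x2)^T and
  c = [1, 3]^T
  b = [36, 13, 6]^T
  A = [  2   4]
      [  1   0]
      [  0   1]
Each vertex is the intersection of two constraint boundaries that also satisfies all remaining constraints:
  x1 = 0 and x2 = 0 → (0, 0)
  x1 = 13 and x2 = 0 → (13, 0)
  2x1 + 4x2 = 36 and x1 = 13 → (13, 2.5)
  2x1 + 4x2 = 36 and x2 = 6 → (6, 6)
  x2 = 6 and x1 = 0 → (0, 6)

Vertices: (0, 0), (13, 0), (13, 2.5), (6, 6), (0, 6)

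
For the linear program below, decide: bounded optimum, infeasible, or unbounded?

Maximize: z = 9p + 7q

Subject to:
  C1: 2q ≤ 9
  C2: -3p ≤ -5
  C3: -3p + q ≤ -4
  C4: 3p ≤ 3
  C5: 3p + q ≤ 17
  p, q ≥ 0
C4 requires 3p ≤ 3, while C2 (-3p ≤ -5) is equivalent to 3p ≥ 5. Together they would need 5 ≤ 3p ≤ 3, which is impossible since 5 > 3. No point satisfies all constraints.

The feasible region is empty; the LP is infeasible.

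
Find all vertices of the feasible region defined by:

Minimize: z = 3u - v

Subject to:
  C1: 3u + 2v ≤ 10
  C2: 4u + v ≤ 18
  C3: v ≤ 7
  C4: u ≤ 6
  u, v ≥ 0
Each vertex is the intersection of two constraint boundaries that also satisfies all remaining constraints:
  u = 0 and v = 0 → (0, 0)
  3u + 2v = 10 and v = 0 → (3.333, 0)
  3u + 2v = 10 and u = 0 → (0, 5)

Vertices: (0, 0), (3.333, 0), (0, 5)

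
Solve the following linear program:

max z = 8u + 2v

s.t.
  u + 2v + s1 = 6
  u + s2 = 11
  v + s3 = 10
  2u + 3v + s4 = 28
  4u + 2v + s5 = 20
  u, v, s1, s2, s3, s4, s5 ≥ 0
u = 5, v = 0, z = 40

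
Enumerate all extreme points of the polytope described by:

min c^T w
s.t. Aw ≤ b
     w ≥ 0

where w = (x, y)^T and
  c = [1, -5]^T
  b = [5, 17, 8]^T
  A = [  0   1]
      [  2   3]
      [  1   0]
Each vertex is the intersection of two constraint boundaries that also satisfies all remaining constraints:
  x = 0 and y = 0 → (0, 0)
  x = 8 and y = 0 → (8, 0)
  2x + 3y = 17 and x = 8 → (8, 0.3333)
  y = 5 and 2x + 3y = 17 → (1, 5)
  y = 5 and x = 0 → (0, 5)

Vertices: (0, 0), (8, 0), (8, 0.3333), (1, 5), (0, 5)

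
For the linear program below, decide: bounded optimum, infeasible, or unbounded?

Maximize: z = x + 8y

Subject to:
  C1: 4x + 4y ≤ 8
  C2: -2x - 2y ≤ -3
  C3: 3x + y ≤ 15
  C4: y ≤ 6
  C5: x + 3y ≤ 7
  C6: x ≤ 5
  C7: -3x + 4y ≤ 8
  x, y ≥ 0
The point (0, 2) satisfies every constraint, so the LP is feasible; the constraints give x ≤ 5 and y ≤ 6, which with x, y ≥ 0 keep the feasible region inside a bounded box. A feasible, bounded LP attains a finite optimum at a vertex.

Evaluating z = x + 8y at each vertex:
  (1.5, 0): z = 1.5
  (2, 0): z = 2
  (0, 2): z = 16
  (0, 1.5): z = 12

Feasible with finite optimum z* = 16 at (0, 2).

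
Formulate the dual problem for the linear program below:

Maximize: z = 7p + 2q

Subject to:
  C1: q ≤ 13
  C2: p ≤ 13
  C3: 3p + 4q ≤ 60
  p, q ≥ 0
Minimize: z = 13y1 + 13y2 + 60y3

Subject to:
  C1: -y2 - 3y3 ≤ -7
  C2: -y1 - 4y3 ≤ -2
  y1, y2, y3 ≥ 0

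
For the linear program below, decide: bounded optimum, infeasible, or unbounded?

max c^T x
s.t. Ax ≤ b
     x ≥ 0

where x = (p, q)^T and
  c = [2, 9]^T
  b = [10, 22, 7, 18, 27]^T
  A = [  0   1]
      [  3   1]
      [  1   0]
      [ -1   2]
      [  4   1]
The point (4, 10) satisfies every constraint, so the LP is feasible; the constraints give p ≤ 7 and q ≤ 10, which with p, q ≥ 0 keep the feasible region inside a bounded box. A feasible, bounded LP attains a finite optimum at a vertex.

Evaluating z = 2p + 9q at each vertex:
  (0, 0): z = 0
  (6.75, 0): z = 13.5
  (5, 7): z = 73
  (4, 10): z = 98
  (2, 10): z = 94
  (0, 9): z = 81

The LP has an optimal solution: (4, 10) with z = 98.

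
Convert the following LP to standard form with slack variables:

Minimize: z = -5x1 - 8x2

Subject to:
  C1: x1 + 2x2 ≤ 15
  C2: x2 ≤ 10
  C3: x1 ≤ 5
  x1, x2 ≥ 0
min z = -5x1 - 8x2

s.t.
  x1 + 2x2 + s1 = 15
  x2 + s2 = 10
  x1 + s3 = 5
  x1, x2, s1, s2, s3 ≥ 0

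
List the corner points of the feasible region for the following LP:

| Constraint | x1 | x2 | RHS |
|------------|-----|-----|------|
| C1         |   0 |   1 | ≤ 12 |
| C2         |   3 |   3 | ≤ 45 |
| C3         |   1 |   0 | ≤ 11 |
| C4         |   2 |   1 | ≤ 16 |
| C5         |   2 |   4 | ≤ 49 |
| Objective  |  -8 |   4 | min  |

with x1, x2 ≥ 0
Each vertex is the intersection of two constraint boundaries that also satisfies all remaining constraints:
  x1 = 0 and x2 = 0 → (0, 0)
  2x1 + x2 = 16 and x2 = 0 → (8, 0)
  2x1 + x2 = 16 and 2x1 + 4x2 = 49 → (2.5, 11)
  x2 = 12 and 2x1 + 4x2 = 49 → (0.5, 12)
  x2 = 12 and x1 = 0 → (0, 12)

Vertices: (0, 0), (8, 0), (2.5, 11), (0.5, 12), (0, 12)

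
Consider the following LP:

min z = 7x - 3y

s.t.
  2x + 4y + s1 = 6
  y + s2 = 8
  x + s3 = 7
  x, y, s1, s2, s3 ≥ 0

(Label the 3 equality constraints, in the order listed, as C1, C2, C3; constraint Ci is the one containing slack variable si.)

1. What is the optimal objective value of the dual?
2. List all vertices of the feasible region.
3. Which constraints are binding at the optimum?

1. -4.5 (by strong duality, equal to the primal optimum)
2. (0, 0), (3, 0), (0, 1.5)
3. C1, x ≥ 0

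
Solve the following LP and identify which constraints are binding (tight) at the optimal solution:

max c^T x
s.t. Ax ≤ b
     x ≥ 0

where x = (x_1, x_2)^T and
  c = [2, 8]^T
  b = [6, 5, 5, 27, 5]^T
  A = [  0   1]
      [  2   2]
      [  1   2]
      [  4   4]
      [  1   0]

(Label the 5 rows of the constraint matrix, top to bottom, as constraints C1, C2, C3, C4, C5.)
Optimal: x_1 = 0, x_2 = 2.5
Slack at optimum:
  C1: slack = 3.5
  C2: slack = 0 (binding)
  C3: slack = 0 (binding)
  C4: slack = 17
  C5: slack = 5
  x_1 ≥ 0: x_1 = 0 (binding)
  x_2 ≥ 0: x_2 = 2.5
Binding constraints: C2, C3, x_1 ≥ 0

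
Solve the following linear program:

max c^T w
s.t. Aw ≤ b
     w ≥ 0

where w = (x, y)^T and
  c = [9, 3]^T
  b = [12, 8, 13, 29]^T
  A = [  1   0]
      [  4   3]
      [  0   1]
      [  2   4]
Each vertex is the intersection of two constraint boundaries that also satisfies all remaining constraints:
  x = 0 and y = 0 → (0, 0)
  4x + 3y = 8 and y = 0 → (2, 0)
  4x + 3y = 8 and x = 0 → (0, 2.667)

Evaluating z = 9x + 3y at each vertex:
  (0, 0): z = 0
  (2, 0): z = 18
  (0, 2.667): z = 8

The maximum is at (2, 0) with z = 18.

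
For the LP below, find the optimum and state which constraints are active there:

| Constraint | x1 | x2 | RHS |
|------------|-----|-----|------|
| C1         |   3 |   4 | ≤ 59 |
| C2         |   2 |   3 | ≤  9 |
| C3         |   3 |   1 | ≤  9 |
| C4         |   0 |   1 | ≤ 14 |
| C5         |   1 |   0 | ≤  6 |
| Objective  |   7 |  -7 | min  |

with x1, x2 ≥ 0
Optimal: x1 = 0, x2 = 3
Slack at optimum:
  C1: slack = 47
  C2: slack = 0 (binding)
  C3: slack = 6
  C4: slack = 11
  C5: slack = 6
  x1 ≥ 0: x1 = 0 (binding)
  x2 ≥ 0: x2 = 3
Binding constraints: C2, x1 ≥ 0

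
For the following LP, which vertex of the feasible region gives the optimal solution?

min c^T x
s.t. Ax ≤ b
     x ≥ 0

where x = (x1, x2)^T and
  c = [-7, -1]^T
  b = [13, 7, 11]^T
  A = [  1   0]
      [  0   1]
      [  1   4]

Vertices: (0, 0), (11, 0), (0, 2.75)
Evaluating z = -7x1 - x2 at each vertex:
  (0, 0): z = 0
  (11, 0): z = -77
  (0, 2.75): z = -2.75

The smallest value is z = -77, attained at (11, 0).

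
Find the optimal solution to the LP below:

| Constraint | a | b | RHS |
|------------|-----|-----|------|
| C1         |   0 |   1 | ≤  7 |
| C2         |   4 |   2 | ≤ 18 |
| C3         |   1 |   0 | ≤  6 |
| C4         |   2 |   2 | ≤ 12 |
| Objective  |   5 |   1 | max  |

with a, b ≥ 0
Each vertex is the intersection of two constraint boundaries that also satisfies all remaining constraints:
  a = 0 and b = 0 → (0, 0)
  4a + 2b = 18 and b = 0 → (4.5, 0)
  4a + 2b = 18 and 2a + 2b = 12 → (3, 3)
  2a + 2b = 12 and a = 0 → (0, 6)

Evaluating z = 5a + b at each vertex:
  (0, 0): z = 0
  (4.5, 0): z = 22.5
  (3, 3): z = 18
  (0, 6): z = 6

The maximum is at (4.5, 0) with z = 22.5.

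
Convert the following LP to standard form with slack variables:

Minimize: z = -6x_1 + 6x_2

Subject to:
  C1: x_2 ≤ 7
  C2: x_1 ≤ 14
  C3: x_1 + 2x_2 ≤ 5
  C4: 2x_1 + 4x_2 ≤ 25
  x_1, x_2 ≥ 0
min z = -6x_1 + 6x_2

s.t.
  x_2 + s1 = 7
  x_1 + s2 = 14
  x_1 + 2x_2 + s3 = 5
  2x_1 + 4x_2 + s4 = 25
  x_1, x_2, s1, s2, s3, s4 ≥ 0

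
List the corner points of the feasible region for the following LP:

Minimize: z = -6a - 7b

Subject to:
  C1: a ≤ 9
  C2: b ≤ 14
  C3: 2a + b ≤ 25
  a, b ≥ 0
Each vertex is the intersection of two constraint boundaries that also satisfies all remaining constraints:
  a = 0 and b = 0 → (0, 0)
  a = 9 and b = 0 → (9, 0)
  a = 9 and 2a + b = 25 → (9, 7)
  b = 14 and 2a + b = 25 → (5.5, 14)
  b = 14 and a = 0 → (0, 14)

Vertices: (0, 0), (9, 0), (9, 7), (5.5, 14), (0, 14)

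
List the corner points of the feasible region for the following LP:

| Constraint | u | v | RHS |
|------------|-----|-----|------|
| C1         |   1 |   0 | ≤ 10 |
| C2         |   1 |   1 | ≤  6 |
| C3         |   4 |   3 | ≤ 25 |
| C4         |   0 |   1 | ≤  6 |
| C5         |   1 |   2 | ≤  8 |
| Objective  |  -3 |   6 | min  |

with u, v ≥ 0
Each vertex is the intersection of two constraint boundaries that also satisfies all remaining constraints:
  u = 0 and v = 0 → (0, 0)
  u + v = 6 and v = 0 → (6, 0)
  u + v = 6 and u + 2v = 8 → (4, 2)
  u + 2v = 8 and u = 0 → (0, 4)

Vertices: (0, 0), (6, 0), (4, 2), (0, 4)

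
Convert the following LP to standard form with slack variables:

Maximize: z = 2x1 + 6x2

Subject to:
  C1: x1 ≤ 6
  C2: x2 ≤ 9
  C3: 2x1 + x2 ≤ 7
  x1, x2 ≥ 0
max z = 2x1 + 6x2

s.t.
  x1 + s1 = 6
  x2 + s2 = 9
  2x1 + x2 + s3 = 7
  x1, x2, s1, s2, s3 ≥ 0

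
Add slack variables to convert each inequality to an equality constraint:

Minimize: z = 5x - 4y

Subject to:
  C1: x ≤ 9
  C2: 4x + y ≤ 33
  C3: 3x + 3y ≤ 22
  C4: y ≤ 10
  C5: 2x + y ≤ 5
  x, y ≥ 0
min z = 5x - 4y

s.t.
  x + s1 = 9
  4x + y + s2 = 33
  3x + 3y + s3 = 22
  y + s4 = 10
  2x + y + s5 = 5
  x, y, s1, s2, s3, s4, s5 ≥ 0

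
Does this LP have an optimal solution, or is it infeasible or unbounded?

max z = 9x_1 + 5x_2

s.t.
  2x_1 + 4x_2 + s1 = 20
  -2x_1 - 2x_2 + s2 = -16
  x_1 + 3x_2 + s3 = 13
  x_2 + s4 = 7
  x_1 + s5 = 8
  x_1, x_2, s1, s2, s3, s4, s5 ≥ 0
The point (8, 1) satisfies every constraint, so the LP is feasible; the constraints give x_1 ≤ 8 and x_2 ≤ 7, which with x_1, x_2 ≥ 0 keep the feasible region inside a bounded box. A feasible, bounded LP attains a finite optimum at a vertex.

Bounded optimum: z* = 77 at (8, 1).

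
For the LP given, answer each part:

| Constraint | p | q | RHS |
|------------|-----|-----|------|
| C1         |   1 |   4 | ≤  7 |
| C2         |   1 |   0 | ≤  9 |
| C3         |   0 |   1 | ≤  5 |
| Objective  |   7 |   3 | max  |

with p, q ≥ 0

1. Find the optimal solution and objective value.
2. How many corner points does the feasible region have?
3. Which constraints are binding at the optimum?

1. p = 7, q = 0, z = 49
2. 3
3. C1, q ≥ 0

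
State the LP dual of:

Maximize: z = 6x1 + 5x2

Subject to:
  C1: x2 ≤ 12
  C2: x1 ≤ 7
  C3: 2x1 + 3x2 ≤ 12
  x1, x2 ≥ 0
Minimize: z = 12y1 + 7y2 + 12y3

Subject to:
  C1: -y2 - 2y3 ≤ -6
  C2: -y1 - 3y3 ≤ -5
  y1, y2, y3 ≥ 0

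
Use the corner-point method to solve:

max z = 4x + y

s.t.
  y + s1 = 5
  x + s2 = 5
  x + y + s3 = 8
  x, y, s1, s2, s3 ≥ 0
x = 5, y = 3, z = 23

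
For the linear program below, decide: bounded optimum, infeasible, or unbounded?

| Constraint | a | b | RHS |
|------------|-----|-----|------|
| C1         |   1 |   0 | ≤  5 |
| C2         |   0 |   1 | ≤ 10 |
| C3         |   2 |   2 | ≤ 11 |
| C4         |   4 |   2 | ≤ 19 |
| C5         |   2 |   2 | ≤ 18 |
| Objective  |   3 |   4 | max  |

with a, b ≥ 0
The point (0, 5.5) satisfies every constraint, so the LP is feasible; the constraints give a ≤ 5 and b ≤ 10, which with a, b ≥ 0 keep the feasible region inside a bounded box. A feasible, bounded LP attains a finite optimum at a vertex.

Evaluating z = 3a + 4b at each vertex:
  (0, 0): z = 0
  (4.75, 0): z = 14.25
  (4, 1.5): z = 18
  (0, 5.5): z = 22

The LP has an optimal solution: (0, 5.5) with z = 22.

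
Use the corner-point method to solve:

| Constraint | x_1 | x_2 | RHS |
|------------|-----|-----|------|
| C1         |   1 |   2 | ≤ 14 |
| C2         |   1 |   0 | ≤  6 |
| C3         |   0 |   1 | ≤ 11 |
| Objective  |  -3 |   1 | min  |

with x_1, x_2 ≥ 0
Each vertex is the intersection of two constraint boundaries that also satisfies all remaining constraints:
  x_1 = 0 and x_2 = 0 → (0, 0)
  x_1 = 6 and x_2 = 0 → (6, 0)
  x_1 + 2x_2 = 14 and x_1 = 6 → (6, 4)
  x_1 + 2x_2 = 14 and x_1 = 0 → (0, 7)

Evaluating z = -3x_1 + x_2 at each vertex:
  (0, 0): z = 0
  (6, 0): z = -18
  (6, 4): z = -14
  (0, 7): z = 7

The minimum is at (6, 0) with z = -18.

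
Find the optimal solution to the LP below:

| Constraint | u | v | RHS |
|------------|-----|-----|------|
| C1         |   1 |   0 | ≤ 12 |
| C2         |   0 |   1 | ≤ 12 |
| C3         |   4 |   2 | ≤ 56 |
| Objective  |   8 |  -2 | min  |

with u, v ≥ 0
u = 0, v = 12, z = -24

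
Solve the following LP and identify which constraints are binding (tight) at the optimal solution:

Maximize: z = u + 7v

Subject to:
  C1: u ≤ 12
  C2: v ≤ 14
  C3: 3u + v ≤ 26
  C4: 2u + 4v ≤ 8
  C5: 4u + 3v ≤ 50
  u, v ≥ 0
Optimal: u = 0, v = 2
Binding: C4, u ≥ 0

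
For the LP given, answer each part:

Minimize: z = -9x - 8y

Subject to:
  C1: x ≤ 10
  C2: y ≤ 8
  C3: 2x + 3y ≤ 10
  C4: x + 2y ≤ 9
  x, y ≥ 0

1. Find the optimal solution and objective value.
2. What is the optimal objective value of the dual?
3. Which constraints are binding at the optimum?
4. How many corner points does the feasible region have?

1. x = 5, y = 0, z = -45
2. -45 (by strong duality, equal to the primal optimum)
3. C3, y ≥ 0
4. 3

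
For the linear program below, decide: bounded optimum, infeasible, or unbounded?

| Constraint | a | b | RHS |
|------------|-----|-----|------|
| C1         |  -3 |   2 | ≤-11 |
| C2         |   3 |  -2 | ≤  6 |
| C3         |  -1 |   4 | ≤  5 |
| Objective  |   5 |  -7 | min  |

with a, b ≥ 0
C2 requires 3a - 2b ≤ 6, while C1 (-3a + 2b ≤ -11) is equivalent to 3a - 2b ≥ 11. Together they would need 11 ≤ 3a - 2b ≤ 6, which is impossible since 11 > 6. No point satisfies all constraints.

The feasible region is empty; the LP is infeasible.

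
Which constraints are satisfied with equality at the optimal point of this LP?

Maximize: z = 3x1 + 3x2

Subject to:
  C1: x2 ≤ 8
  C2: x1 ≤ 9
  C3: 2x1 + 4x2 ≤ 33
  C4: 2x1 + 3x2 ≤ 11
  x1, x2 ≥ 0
Optimal: x1 = 5.5, x2 = 0
Slack at optimum:
  C1: slack = 8
  C2: slack = 3.5
  C3: slack = 22
  C4: slack = 0 (binding)
  x1 ≥ 0: x1 = 5.5
  x2 ≥ 0: x2 = 0 (binding)
Binding constraints: C4, x2 ≥ 0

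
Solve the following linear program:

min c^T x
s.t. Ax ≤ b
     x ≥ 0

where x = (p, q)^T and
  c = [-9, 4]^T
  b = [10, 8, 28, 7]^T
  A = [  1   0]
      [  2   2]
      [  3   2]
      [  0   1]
Each vertex is the intersection of two constraint boundaries that also satisfies all remaining constraints:
  p = 0 and q = 0 → (0, 0)
  2p + 2q = 8 and q = 0 → (4, 0)
  2p + 2q = 8 and p = 0 → (0, 4)

Evaluating z = -9p + 4q at each vertex:
  (0, 0): z = 0
  (4, 0): z = -36
  (0, 4): z = 16

The minimum is at (4, 0) with z = -36.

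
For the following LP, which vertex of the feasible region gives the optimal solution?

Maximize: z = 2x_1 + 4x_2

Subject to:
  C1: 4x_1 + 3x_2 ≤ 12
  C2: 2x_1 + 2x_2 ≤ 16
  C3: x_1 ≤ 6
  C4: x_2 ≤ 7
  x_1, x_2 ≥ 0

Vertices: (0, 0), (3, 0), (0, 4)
(0, 4) with z = 16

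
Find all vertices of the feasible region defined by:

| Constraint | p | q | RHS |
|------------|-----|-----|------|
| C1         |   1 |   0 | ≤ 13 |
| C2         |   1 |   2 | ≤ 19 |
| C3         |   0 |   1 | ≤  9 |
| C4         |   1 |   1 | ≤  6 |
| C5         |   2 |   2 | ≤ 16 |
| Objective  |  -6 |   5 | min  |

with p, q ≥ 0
Each vertex is the intersection of two constraint boundaries that also satisfies all remaining constraints:
  p = 0 and q = 0 → (0, 0)
  p + q = 6 and q = 0 → (6, 0)
  p + q = 6 and p = 0 → (0, 6)

Vertices: (0, 0), (6, 0), (0, 6)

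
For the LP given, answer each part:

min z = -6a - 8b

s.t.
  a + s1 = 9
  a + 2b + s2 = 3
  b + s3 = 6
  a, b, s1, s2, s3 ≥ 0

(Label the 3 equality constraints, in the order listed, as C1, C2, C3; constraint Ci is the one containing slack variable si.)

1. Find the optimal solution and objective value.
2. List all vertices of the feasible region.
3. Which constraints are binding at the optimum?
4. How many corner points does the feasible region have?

1. a = 3, b = 0, z = -18
2. (0, 0), (3, 0), (0, 1.5)
3. C2, b ≥ 0
4. 3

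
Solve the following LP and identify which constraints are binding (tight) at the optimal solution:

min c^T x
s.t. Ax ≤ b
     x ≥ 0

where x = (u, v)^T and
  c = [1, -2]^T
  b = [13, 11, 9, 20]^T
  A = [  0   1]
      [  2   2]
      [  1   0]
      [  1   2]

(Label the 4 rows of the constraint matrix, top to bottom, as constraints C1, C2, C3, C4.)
Optimal: u = 0, v = 5.5
Slack at optimum:
  C1: slack = 7.5
  C2: slack = 0 (binding)
  C3: slack = 9
  C4: slack = 9
  u ≥ 0: u = 0 (binding)
  v ≥ 0: v = 5.5
Binding constraints: C2, u ≥ 0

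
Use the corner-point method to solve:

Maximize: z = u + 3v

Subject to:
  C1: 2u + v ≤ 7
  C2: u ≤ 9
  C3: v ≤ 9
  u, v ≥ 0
Each vertex is the intersection of two constraint boundaries that also satisfies all remaining constraints:
  u = 0 and v = 0 → (0, 0)
  2u + v = 7 and v = 0 → (3.5, 0)
  2u + v = 7 and u = 0 → (0, 7)

Evaluating z = u + 3v at each vertex:
  (0, 0): z = 0
  (3.5, 0): z = 3.5
  (0, 7): z = 21

The maximum is at (0, 7) with z = 21.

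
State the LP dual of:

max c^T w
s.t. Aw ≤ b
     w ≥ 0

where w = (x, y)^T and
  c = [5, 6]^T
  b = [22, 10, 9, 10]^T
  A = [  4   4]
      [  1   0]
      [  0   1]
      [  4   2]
Minimize: z = 22y1 + 10y2 + 9y3 + 10y4

Subject to:
  C1: -4y1 - y2 - 4y4 ≤ -5
  C2: -4y1 - y3 - 2y4 ≤ -6
  y1, y2, y3, y4 ≥ 0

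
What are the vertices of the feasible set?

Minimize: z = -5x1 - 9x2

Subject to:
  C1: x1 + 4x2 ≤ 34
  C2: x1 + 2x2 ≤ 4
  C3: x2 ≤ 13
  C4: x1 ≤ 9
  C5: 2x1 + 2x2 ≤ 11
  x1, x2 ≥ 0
Each vertex is the intersection of two constraint boundaries that also satisfies all remaining constraints:
  x1 = 0 and x2 = 0 → (0, 0)
  x1 + 2x2 = 4 and x2 = 0 → (4, 0)
  x1 + 2x2 = 4 and x1 = 0 → (0, 2)

Vertices: (0, 0), (4, 0), (0, 2)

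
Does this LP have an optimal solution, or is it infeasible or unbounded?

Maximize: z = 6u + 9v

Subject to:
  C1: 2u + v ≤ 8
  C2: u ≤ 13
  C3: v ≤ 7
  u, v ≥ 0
The point (0.5, 7) satisfies every constraint, so the LP is feasible; the constraints give u ≤ 13 and v ≤ 7, which with u, v ≥ 0 keep the feasible region inside a bounded box. A feasible, bounded LP attains a finite optimum at a vertex.

Evaluating z = 6u + 9v at each vertex:
  (0, 0): z = 0
  (4, 0): z = 24
  (0.5, 7): z = 66
  (0, 7): z = 63

Feasible with finite optimum z* = 66 at (0.5, 7).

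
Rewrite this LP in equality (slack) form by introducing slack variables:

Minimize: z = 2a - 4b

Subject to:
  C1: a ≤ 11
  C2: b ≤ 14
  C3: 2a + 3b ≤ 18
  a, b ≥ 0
min z = 2a - 4b

s.t.
  a + s1 = 11
  b + s2 = 14
  2a + 3b + s3 = 18
  a, b, s1, s2, s3 ≥ 0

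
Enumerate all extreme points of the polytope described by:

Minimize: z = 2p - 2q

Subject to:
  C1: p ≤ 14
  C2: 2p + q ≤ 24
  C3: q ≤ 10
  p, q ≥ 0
Each vertex is the intersection of two constraint boundaries that also satisfies all remaining constraints:
  p = 0 and q = 0 → (0, 0)
  2p + q = 24 and q = 0 → (12, 0)
  2p + q = 24 and q = 10 → (7, 10)
  q = 10 and p = 0 → (0, 10)

Vertices: (0, 0), (12, 0), (7, 10), (0, 10)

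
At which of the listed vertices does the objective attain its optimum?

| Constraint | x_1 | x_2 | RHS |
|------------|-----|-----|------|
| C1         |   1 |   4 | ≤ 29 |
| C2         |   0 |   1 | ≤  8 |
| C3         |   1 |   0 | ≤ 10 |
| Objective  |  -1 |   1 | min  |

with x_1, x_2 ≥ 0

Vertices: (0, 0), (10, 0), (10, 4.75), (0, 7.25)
Evaluating z = -x_1 + x_2 at each vertex:
  (0, 0): z = 0
  (10, 0): z = -10
  (10, 4.75): z = -5.25
  (0, 7.25): z = 7.25

The smallest value is z = -10, attained at (10, 0).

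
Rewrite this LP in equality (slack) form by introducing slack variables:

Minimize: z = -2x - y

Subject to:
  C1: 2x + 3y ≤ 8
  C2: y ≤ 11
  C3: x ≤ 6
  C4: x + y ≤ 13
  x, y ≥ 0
min z = -2x - y

s.t.
  2x + 3y + s1 = 8
  y + s2 = 11
  x + s3 = 6
  x + y + s4 = 13
  x, y, s1, s2, s3, s4 ≥ 0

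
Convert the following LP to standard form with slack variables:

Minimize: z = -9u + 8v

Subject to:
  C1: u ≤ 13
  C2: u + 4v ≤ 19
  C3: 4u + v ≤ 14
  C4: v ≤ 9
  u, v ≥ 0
min z = -9u + 8v

s.t.
  u + s1 = 13
  u + 4v + s2 = 19
  4u + v + s3 = 14
  v + s4 = 9
  u, v, s1, s2, s3, s4 ≥ 0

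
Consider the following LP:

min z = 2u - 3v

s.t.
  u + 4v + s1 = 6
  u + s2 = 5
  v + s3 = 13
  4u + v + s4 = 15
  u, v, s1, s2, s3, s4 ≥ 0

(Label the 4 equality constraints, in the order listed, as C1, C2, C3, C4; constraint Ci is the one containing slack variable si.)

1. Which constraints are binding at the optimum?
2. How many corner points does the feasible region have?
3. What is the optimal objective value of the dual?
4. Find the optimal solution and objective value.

1. C1, u ≥ 0
2. 4
3. -4.5 (by strong duality, equal to the primal optimum)
4. u = 0, v = 1.5, z = -4.5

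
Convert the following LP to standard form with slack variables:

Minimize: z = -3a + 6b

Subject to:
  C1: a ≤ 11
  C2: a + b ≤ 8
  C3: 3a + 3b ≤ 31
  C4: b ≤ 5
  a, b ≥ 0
min z = -3a + 6b

s.t.
  a + s1 = 11
  a + b + s2 = 8
  3a + 3b + s3 = 31
  b + s4 = 5
  a, b, s1, s2, s3, s4 ≥ 0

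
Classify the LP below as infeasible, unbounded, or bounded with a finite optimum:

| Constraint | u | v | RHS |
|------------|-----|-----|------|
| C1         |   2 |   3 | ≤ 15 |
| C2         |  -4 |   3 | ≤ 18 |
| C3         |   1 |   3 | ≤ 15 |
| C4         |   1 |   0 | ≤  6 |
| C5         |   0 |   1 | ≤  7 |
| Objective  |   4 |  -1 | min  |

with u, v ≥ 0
The point (0, 5) satisfies every constraint, so the LP is feasible; the constraints give u ≤ 6 and v ≤ 7, which with u, v ≥ 0 keep the feasible region inside a bounded box. A feasible, bounded LP attains a finite optimum at a vertex.

The LP has an optimal solution: (0, 5) with z = -5.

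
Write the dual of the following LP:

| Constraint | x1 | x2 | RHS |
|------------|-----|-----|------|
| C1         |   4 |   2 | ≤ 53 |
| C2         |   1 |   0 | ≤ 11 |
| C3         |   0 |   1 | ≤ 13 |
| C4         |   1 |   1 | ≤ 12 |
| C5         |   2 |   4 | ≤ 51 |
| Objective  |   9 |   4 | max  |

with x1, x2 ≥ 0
Minimize: z = 53y1 + 11y2 + 13y3 + 12y4 + 51y5

Subject to:
  C1: -4y1 - y2 - y4 - 2y5 ≤ -9
  C2: -2y1 - y3 - y4 - 4y5 ≤ -4
  y1, y2, y3, y4, y5 ≥ 0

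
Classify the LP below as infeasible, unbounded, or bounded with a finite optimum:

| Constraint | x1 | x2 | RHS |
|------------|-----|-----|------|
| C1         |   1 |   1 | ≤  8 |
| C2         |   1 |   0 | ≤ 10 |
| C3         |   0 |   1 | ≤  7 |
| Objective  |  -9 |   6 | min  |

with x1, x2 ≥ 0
The point (8, 0) satisfies every constraint, so the LP is feasible; the constraints give x1 ≤ 10 and x2 ≤ 7, which with x1, x2 ≥ 0 keep the feasible region inside a bounded box. A feasible, bounded LP attains a finite optimum at a vertex.

Evaluating z = -9x1 + 6x2 at each vertex:
  (0, 0): z = 0
  (8, 0): z = -72
  (1, 7): z = 33
  (0, 7): z = 42

Feasible with finite optimum z* = -72 at (8, 0).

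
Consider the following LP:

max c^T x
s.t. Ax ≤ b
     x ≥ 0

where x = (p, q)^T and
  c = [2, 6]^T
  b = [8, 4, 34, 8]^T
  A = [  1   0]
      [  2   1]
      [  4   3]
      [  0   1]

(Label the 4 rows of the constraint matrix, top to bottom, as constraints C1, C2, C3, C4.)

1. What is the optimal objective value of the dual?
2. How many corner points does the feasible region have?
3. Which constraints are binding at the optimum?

1. 24 (by strong duality, equal to the primal optimum)
2. 3
3. C2, p ≥ 0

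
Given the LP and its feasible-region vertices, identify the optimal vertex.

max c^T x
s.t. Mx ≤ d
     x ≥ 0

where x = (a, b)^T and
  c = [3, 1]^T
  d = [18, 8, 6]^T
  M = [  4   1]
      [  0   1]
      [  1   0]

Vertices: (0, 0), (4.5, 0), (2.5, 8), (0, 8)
Evaluating z = 3a + b at each vertex:
  (0, 0): z = 0
  (4.5, 0): z = 13.5
  (2.5, 8): z = 15.5
  (0, 8): z = 8

The largest value is z = 15.5, attained at (2.5, 8).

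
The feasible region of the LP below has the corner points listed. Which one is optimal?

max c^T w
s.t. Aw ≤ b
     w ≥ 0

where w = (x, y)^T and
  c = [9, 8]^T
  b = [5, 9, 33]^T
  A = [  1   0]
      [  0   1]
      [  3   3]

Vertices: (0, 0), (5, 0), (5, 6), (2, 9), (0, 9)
(5, 6) with z = 93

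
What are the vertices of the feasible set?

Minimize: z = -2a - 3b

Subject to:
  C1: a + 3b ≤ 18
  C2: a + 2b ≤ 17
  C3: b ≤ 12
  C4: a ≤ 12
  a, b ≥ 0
Each vertex is the intersection of two constraint boundaries that also satisfies all remaining constraints:
  a = 0 and b = 0 → (0, 0)
  a = 12 and b = 0 → (12, 0)
  a + 3b = 18 and a = 12 → (12, 2)
  a + 3b = 18 and a = 0 → (0, 6)

Vertices: (0, 0), (12, 0), (12, 2), (0, 6)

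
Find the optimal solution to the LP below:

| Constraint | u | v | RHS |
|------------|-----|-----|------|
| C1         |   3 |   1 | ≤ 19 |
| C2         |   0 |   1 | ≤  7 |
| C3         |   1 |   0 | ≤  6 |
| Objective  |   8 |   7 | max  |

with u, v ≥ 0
Each vertex is the intersection of two constraint boundaries that also satisfies all remaining constraints:
  u = 0 and v = 0 → (0, 0)
  u = 6 and v = 0 → (6, 0)
  3u + v = 19 and u = 6 → (6, 1)
  3u + v = 19 and v = 7 → (4, 7)
  v = 7 and u = 0 → (0, 7)

Evaluating z = 8u + 7v at each vertex:
  (0, 0): z = 0
  (6, 0): z = 48
  (6, 1): z = 55
  (4, 7): z = 81
  (0, 7): z = 49

The maximum is at (4, 7) with z = 81.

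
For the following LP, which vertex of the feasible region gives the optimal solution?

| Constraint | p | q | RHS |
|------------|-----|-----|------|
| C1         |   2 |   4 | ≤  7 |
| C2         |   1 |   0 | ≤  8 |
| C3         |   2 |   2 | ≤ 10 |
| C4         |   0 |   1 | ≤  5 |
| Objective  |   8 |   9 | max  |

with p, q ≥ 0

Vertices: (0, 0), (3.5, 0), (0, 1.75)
Evaluating z = 8p + 9q at each vertex:
  (0, 0): z = 0
  (3.5, 0): z = 28
  (0, 1.75): z = 15.75

The largest value is z = 28, attained at (3.5, 0).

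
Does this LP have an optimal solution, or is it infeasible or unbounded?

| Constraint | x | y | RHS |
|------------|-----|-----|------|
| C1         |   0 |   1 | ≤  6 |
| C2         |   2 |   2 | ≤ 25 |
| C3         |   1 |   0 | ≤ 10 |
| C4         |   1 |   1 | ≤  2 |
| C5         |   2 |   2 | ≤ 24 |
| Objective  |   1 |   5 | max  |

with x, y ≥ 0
The point (0, 2) satisfies every constraint, so the LP is feasible; the constraints give x ≤ 10 and y ≤ 6, which with x, y ≥ 0 keep the feasible region inside a bounded box. A feasible, bounded LP attains a finite optimum at a vertex.

The LP has an optimal solution: (0, 2) with z = 10.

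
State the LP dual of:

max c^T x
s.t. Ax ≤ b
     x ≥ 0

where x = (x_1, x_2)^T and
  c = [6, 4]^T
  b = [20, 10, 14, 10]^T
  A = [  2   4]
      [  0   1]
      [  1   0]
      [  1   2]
Minimize: z = 20y1 + 10y2 + 14y3 + 10y4

Subject to:
  C1: -2y1 - y3 - y4 ≤ -6
  C2: -4y1 - y2 - 2y4 ≤ -4
  y1, y2, y3, y4 ≥ 0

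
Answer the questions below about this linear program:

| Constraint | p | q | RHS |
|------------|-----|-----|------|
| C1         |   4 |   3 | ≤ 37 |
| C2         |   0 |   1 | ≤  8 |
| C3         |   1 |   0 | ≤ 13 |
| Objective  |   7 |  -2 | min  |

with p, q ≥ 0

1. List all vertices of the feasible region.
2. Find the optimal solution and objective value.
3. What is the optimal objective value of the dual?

1. (0, 0), (9.25, 0), (3.25, 8), (0, 8)
2. p = 0, q = 8, z = -16
3. -16 (by strong duality, equal to the primal optimum)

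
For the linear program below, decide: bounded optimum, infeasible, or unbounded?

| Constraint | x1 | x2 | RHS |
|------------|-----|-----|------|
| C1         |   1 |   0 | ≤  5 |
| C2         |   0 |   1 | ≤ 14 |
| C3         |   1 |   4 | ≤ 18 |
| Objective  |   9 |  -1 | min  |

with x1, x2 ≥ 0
The point (0, 4.5) satisfies every constraint, so the LP is feasible; the constraints give x1 ≤ 5 and x2 ≤ 14, which with x1, x2 ≥ 0 keep the feasible region inside a bounded box. A feasible, bounded LP attains a finite optimum at a vertex.

Evaluating z = 9x1 - x2 at each vertex:
  (0, 0): z = 0
  (5, 0): z = 45
  (5, 3.25): z = 41.75
  (0, 4.5): z = -4.5

Feasible with finite optimum z* = -4.5 at (0, 4.5).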